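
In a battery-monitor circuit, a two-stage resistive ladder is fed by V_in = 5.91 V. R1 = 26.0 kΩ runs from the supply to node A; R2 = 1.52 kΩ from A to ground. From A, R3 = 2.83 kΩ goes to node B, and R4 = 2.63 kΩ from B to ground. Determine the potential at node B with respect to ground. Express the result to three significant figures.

V_B ≈ 0.124 V

Node A sees R2 in parallel with the series input of stage 2, R3 + R4 = 5.460 kΩ.
R2 ‖ (R3+R4) = 1.189 kΩ.
V_A = 5.91 × 1.189/(26.0 + 1.189) = 0.2584 V.
Stage 2 is unloaded, so V_B = V_A · R4/(R3+R4) = 0.2584 × 2.63/5.460 = 0.1245 V.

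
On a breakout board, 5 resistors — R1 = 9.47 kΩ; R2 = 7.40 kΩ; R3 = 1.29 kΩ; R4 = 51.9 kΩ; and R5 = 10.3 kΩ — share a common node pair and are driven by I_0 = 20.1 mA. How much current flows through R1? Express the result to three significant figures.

I ≈ 1.87 mA

Total conductance ΣG = 1/9.47 + 1/7.40 + 1/1.29 + 1/51.9 + 1/10.3 = 1.132 (units of 1/kΩ).
By the current-divider rule, I = I_0 · G_k/ΣG = 20.1 × 0.09326 = 1.875 mA.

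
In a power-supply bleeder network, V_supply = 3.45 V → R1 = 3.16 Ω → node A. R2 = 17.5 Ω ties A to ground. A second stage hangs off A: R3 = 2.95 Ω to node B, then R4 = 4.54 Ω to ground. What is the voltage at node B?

Looking into the second stage from A: R3 + R4 = 7.490 Ω appears in parallel with R2.
Effective lower resistance at A: R2 ‖ 7.490 = 5.245 Ω.
So V_A = 3.45 × 0.6240 = 2.153 V.
Stage 2 is unloaded, so V_B = V_A · R4/(R3+R4) = 2.153 × 4.54/7.490 = 1.305 V.

V_B ≈ 1.30 V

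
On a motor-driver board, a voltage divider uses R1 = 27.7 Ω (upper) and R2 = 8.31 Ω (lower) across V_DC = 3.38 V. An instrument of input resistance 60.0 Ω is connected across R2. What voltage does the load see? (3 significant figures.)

V_out ≈ 0.705 V

R2 ‖ R_L = (8.31 × 60.0)/(8.31 + 60.0) = 7.299 Ω.
Then V_out = V_DC · R2'/(R1 + R2') = 3.38 × 7.299/35.00 = 0.7049 V.
(Unloaded it would be 0.780 V; the load pulls it down.)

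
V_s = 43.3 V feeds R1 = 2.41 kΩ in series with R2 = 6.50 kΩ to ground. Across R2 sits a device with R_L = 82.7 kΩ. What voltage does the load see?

First combine the lower leg with the load: R2 ‖ R_L = 6.026 kΩ.
Voltage divider with the loaded lower leg: V_out = 43.3 × 6.026/(2.41 + 6.026) = 43.3 × 0.7143 = 30.93 V.

V_out ≈ 30.9 V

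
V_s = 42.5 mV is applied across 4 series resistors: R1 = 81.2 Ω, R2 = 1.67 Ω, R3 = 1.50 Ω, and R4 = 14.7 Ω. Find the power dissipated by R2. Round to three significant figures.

The common current is I = 42.5/99.07 = 0.4290 mA.
P = I²R = 0.1840 × 1.67 = 0.3073 µW.

P ≈ 0.307 µW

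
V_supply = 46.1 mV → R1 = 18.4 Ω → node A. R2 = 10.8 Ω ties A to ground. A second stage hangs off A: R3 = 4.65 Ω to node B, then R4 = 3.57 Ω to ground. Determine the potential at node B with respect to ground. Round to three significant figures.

V_B ≈ 4.05 mV

Node A sees R2 in parallel with the series input of stage 2, R3 + R4 = 8.220 Ω.
Effective lower resistance at A: R2 ‖ 8.220 = 4.668 Ω.
So V_A = 46.1 × 0.2023 = 9.328 mV.
Then the unloaded second divider: V_B = V_A × R4/(R3+R4) = 9.328 × 0.4343 = 4.051 mV.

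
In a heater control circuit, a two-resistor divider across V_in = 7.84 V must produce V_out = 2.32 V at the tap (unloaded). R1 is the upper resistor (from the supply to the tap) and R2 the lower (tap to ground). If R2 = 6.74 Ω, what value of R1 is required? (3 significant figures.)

R1 ≈ 16.0 Ω

The divider ratio is R2/(R1+R2) = 2.32/7.84 = 0.2959.
Rearranging, R1 = R2·(1−k)/k = 6.74 × 2.379 = 16.04 Ω.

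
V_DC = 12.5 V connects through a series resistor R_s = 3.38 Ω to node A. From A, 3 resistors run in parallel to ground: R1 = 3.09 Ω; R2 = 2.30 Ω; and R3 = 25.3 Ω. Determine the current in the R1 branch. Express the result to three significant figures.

Combine the parallel branches: R_p = (1/3.09 + 1/2.30 + 1/25.3)⁻¹ = 1.253 Ω.
V_A by voltage divider: V_A = 12.5 × 1.253/(3.38 + 1.253) = 3.381 V.
Branch current I = V_A/R1 = 3.381/3.09 = 1.094 A.

I ≈ 1.09 A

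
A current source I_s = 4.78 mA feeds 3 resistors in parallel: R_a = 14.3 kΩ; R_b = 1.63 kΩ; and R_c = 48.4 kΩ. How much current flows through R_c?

I ≈ 0.140 mA

Total conductance ΣG = 1/14.3 + 1/1.63 + 1/48.4 = 0.7041 (units of 1/kΩ).
R_c takes the fraction G_k/ΣG = 0.02066/0.7041 = 0.02934, so I = 4.78 × 0.02934 = 0.1403 mA.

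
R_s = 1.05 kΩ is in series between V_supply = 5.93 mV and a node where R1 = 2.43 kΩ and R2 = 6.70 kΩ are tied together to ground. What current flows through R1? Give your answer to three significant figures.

Equivalent of the parallel group: R_p = 1.783 kΩ.
V_A = 5.93 × 1.783/2.833 = 3.732 mV.
Branch current I = V_A/R1 = 3.732/2.43 = 1.536 µA.
(Equivalently: I_total = 2.093 µA, then current-divider fraction G_k/ΣG = 0.7338.)

I ≈ 1.54 µA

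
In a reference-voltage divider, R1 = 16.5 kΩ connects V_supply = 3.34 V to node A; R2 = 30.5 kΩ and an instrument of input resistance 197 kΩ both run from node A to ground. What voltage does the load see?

V_out ≈ 2.06 V

The load sits in parallel with R2, giving an effective lower resistance R2' = R2·R_L/(R2+R_L) = 26.41 kΩ.
Now apply the divider: V_out = 3.34 × 0.6155 = 2.056 V.
(Unloaded it would be 2.17 V; the load pulls it down.)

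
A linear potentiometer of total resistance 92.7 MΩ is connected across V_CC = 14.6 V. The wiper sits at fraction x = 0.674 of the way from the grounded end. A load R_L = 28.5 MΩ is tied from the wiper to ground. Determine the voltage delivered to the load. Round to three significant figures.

V_out ≈ 5.74 V

The pot divides into 30.22 MΩ above the wiper and 62.48 MΩ below.
(x·R_p) ‖ R_L = 19.57 MΩ.
Then V_out = V_CC · 19.57/(30.22 + 19.57) = 5.739 V.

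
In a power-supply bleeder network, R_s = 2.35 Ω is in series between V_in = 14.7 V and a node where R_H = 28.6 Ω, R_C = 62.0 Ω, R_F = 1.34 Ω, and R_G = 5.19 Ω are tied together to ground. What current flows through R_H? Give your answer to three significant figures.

I ≈ 0.155 A

Combine the parallel branches: R_p = (1/28.6 + 1/62.0 + 1/1.34 + 1/5.19)⁻¹ = 1.010 Ω.
V_A = 14.7 × 1.010/3.360 = 4.419 V.
I(R_H) = V_A / R_H = 4.419/28.6 = 0.1545 A.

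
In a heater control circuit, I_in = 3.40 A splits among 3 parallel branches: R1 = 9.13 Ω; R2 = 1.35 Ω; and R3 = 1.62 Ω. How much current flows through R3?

I ≈ 1.43 A

Total conductance ΣG = 1/9.13 + 1/1.35 + 1/1.62 = 1.468 (units of 1/Ω).
R3 takes the fraction G_k/ΣG = 0.6173/1.468 = 0.4206, so I = 3.40 × 0.4206 = 1.430 A.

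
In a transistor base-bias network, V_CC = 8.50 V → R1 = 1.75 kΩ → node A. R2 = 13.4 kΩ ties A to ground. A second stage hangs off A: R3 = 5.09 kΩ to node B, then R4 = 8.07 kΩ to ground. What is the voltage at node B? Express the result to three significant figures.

V_B ≈ 4.13 V

Node A sees R2 in parallel with the series input of stage 2, R3 + R4 = 13.16 kΩ.
R2 ‖ (R3+R4) = 6.639 kΩ.
First divider: V_A = V_CC · 6.639/(1.75 + 6.639) = 6.727 V.
Stage 2 is unloaded, so V_B = V_A · R4/(R3+R4) = 6.727 × 8.07/13.16 = 4.125 V.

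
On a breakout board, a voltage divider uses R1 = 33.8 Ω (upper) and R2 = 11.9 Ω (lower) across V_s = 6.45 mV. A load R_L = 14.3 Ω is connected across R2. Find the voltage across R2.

V_out ≈ 1.04 mV

First combine the lower leg with the load: R2 ‖ R_L = 6.495 Ω.
Now apply the divider: V_out = 6.45 × 0.1612 = 1.040 mV.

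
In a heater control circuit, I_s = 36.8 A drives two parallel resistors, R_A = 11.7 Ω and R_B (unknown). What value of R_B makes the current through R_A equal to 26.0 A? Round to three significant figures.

The fraction through R_A equals R_B/(R_A+R_B).
With f = 0.7065, R_B = R_A · f/(1−f) = 11.7 × 2.407 = 28.17 Ω.

R_B ≈ 28.2 Ω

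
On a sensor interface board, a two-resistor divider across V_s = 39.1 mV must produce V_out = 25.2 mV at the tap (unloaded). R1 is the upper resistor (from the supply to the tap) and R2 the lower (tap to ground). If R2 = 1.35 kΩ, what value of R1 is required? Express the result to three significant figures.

V_out/V_s = R2/(R1+R2) = 0.6445.
So R1 = R2 · (V_s/V_out − 1) = 1.35 × (39.1/25.2 − 1) = 1.35 × 0.5516 = 0.7446 kΩ.

R1 ≈ 0.745 kΩ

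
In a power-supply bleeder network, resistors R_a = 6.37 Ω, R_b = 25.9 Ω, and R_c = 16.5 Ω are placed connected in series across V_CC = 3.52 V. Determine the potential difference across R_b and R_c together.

Total series resistance ΣR = 6.37 + 25.9 + 16.5 = 48.77 Ω.
R_{R_b..R_c} = 25.9 + 16.5 = 42.40 Ω.
By the voltage-divider rule, V = 3.52 × 42.40/48.77 = 3.060 V.

V ≈ 3.06 V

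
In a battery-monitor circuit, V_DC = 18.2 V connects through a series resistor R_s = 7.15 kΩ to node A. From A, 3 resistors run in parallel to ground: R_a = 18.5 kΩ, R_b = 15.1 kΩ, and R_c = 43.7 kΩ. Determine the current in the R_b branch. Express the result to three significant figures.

I ≈ 0.596 mA

Parallel bank: R_p = 1/(1/18.5 + 1/15.1 + 1/43.7) = 6.985 kΩ.
Node voltage V_A = V_DC · R_p/(R_s + R_p) = 18.2 × 0.4942 = 8.994 V.
I(R_b) = V_A / R_b = 8.994/15.1 = 0.5956 mA.
(Equivalently: I_total = 1.288 mA, then current-divider fraction G_k/ΣG = 0.4626.)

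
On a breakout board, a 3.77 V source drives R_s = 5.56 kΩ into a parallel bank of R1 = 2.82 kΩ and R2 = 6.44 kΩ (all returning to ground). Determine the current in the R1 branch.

I ≈ 0.349 mA

Equivalent of the parallel group: R_p = 1.961 kΩ.
V_A by voltage divider: V_A = 3.77 × 1.961/(5.56 + 1.961) = 0.9831 V.
Branch current I = V_A/R1 = 0.9831/2.82 = 0.3486 mA.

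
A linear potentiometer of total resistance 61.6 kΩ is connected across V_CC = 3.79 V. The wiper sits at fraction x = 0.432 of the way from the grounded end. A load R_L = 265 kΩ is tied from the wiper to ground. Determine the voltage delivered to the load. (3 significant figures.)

V_out ≈ 1.55 V

The pot divides into 34.99 kΩ above the wiper and 26.61 kΩ below.
R_L loads the lower segment: effective lower R = 24.18 kΩ.
Loaded-divider output: V_out = 3.79 × 0.4087 = 1.549 V.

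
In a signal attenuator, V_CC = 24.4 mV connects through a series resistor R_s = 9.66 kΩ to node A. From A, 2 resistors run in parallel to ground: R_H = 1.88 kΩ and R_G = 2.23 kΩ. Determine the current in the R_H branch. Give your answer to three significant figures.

I ≈ 1.24 µA

Parallel bank: R_p = 1/(1/1.88 + 1/2.23) = 1.020 kΩ.
V_A by voltage divider: V_A = 24.4 × 1.020/(9.66 + 1.020) = 2.330 mV.
Branch current I = V_A/R_H = 2.330/1.88 = 1.240 µA.
(Check via current divider: I_total = 2.285 µA; share G_k/ΣG = 0.5426 → same result.)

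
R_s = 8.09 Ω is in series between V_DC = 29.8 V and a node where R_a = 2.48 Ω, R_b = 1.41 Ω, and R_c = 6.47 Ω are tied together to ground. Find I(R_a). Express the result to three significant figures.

Parallel bank: R_p = 1/(1/2.48 + 1/1.41 + 1/6.47) = 0.7893 Ω.
Node voltage V_A = V_DC · R_p/(R_s + R_p) = 29.8 × 0.08889 = 2.649 V.
Branch current I = V_A/R_a = 2.649/2.48 = 1.068 A.

I ≈ 1.07 A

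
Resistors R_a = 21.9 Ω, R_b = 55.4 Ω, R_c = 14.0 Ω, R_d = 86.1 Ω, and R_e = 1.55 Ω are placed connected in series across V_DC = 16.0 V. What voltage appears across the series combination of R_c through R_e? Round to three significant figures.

V ≈ 9.09 V

ΣR = 21.9 + 55.4 + 14.0 + 86.1 + 1.55 = 178.9 Ω.
R_{R_c..R_e} = 14.0 + 86.1 + 1.55 = 101.6 Ω.
Voltage divider: V = V_DC · (101.6 / 178.9) = 16.0 × 0.5680 = 9.089 V.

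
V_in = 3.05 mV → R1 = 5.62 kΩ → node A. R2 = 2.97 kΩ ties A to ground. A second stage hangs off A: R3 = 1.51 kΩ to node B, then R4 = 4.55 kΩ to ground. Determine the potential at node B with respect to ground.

Node A sees R2 in parallel with the series input of stage 2, R3 + R4 = 6.060 kΩ.
Effective lower resistance at A: R2 ‖ 6.060 = 1.993 kΩ.
So V_A = 3.05 × 0.2618 = 0.7985 mV.
Stage 2 is unloaded, so V_B = V_A · R4/(R3+R4) = 0.7985 × 4.55/6.060 = 0.5995 mV.

V_B ≈ 0.600 mV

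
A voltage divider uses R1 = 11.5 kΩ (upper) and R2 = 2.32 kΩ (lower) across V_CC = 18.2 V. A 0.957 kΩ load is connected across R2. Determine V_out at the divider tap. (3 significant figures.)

V_out ≈ 1.01 V

R2 ‖ R_L = (2.32 × 0.957)/(2.32 + 0.957) = 0.6775 kΩ.
Voltage divider with the loaded lower leg: V_out = 18.2 × 0.6775/(11.5 + 0.6775) = 18.2 × 0.05564 = 1.013 V.
(Unloaded it would be 3.06 V; the load pulls it down.)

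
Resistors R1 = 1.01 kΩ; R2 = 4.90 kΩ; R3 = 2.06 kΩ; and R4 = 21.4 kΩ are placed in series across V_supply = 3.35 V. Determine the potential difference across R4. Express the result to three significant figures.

V ≈ 2.44 V

ΣR = 1.01 + 4.90 + 2.06 + 21.4 = 29.37 kΩ.
Voltage divider: V = V_supply · (21.40 / 29.37) = 3.35 × 0.7286 = 2.441 V.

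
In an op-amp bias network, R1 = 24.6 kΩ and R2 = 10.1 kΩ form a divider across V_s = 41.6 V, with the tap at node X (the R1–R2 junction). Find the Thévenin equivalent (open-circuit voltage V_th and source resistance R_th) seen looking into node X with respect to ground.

V_th ≈ 12.1 V, R_th ≈ 7.16 kΩ

With X open, the divider is unloaded: V_th = 41.6 × 10.1/34.70 = 12.11 V.
Zeroing V_s shorts the top of R1 to ground, so R_th = R1 ‖ R2 = 7.160 kΩ.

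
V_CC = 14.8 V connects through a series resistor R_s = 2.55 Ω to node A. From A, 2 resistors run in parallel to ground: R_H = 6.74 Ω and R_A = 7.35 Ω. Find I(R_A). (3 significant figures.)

I ≈ 1.17 A

Equivalent of the parallel group: R_p = 3.516 Ω.
V_A = 14.8 × 3.516/6.066 = 8.578 V.
I(R_A) = V_A / R_A = 8.578/7.35 = 1.167 A.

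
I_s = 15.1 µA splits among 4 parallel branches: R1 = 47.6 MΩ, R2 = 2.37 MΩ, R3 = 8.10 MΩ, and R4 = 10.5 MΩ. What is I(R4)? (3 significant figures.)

I ≈ 2.17 µA

Total conductance ΣG = 1/47.6 + 1/2.37 + 1/8.10 + 1/10.5 = 0.6616 (units of 1/MΩ).
R4 takes the fraction G_k/ΣG = 0.09524/0.6616 = 0.1439, so I = 15.1 × 0.1439 = 2.174 µA.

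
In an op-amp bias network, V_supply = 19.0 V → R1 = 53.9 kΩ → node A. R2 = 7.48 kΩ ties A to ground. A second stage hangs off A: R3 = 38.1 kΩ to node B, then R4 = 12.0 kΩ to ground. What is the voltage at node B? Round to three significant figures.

V_B ≈ 0.490 V

Node A sees R2 in parallel with the series input of stage 2, R3 + R4 = 50.10 kΩ.
Effective lower resistance at A: R2 ‖ 50.10 = 6.508 kΩ.
First divider: V_A = V_supply · 6.508/(53.9 + 6.508) = 2.047 V.
Stage 2 is unloaded, so V_B = V_A · R4/(R3+R4) = 2.047 × 12.0/50.10 = 0.4903 V.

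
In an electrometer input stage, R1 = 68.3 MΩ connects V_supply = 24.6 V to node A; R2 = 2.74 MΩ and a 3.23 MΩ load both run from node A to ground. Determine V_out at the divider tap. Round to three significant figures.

V_out ≈ 0.523 V

R2 ‖ R_L = (2.74 × 3.23)/(2.74 + 3.23) = 1.482 MΩ.
Then V_out = V_supply · R2'/(R1 + R2') = 24.6 × 1.482/69.78 = 0.5226 V.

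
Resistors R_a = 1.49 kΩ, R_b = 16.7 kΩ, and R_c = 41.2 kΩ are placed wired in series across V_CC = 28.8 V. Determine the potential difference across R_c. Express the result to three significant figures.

Series total: ΣR = 1.49 + 16.7 + 41.2 = 59.39 kΩ.
By the voltage-divider rule, V = 28.8 × 41.20/59.39 = 19.98 V.

V ≈ 20.0 V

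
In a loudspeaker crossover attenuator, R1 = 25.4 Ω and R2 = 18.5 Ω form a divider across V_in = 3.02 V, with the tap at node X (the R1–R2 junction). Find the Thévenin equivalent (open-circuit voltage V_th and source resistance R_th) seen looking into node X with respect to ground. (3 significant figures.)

Open-circuit (no load on X): V_th = V_in · R2/(R1 + R2) = 3.02 × 18.5/(25.40 + 18.5) = 1.273 V.
With V_in suppressed (replaced by a short), R_th = R1 ‖ R2 = (25.40 × 18.5)/(25.40 + 18.5) = 10.70 Ω.

V_th ≈ 1.27 V, R_th ≈ 10.7 Ω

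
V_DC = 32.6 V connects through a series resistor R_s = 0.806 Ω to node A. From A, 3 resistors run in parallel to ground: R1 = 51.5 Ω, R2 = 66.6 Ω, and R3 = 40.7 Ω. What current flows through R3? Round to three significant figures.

I ≈ 0.765 A

Equivalent of the parallel group: R_p = 16.95 Ω.
V_A by voltage divider: V_A = 32.6 × 16.95/(0.806 + 16.95) = 31.12 V.
Branch current I = V_A/R3 = 31.12/40.7 = 0.7646 A.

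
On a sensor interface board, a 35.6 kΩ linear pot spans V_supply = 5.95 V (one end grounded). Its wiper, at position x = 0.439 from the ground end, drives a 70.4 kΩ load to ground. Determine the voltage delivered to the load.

Split the track: R_lower = x·R_p = 15.63 kΩ, R_upper = (1−x)·R_p = 19.97 kΩ.
Lower segment in parallel with the load: 15.63 ‖ 70.4 = 12.79 kΩ.
V_out = 5.95 × 12.79/(19.97 + 12.79) = 2.323 V.
(Unloaded: V_out = x·V_supply = 2.61 V.)

V_out ≈ 2.32 V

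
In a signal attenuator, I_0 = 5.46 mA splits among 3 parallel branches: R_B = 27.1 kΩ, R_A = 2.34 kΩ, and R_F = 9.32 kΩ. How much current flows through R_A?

I ≈ 4.08 mA

ΣG = 1/27.1 + 1/2.34 + 1/9.32 = 0.5715.
By the current-divider rule, I = I_0 · G_k/ΣG = 5.46 × 0.7477 = 4.082 mA.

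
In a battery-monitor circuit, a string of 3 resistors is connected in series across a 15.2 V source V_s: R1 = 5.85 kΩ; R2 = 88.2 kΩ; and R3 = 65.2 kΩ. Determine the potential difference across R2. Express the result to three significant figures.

V ≈ 8.42 V

ΣR = 5.85 + 88.2 + 65.2 = 159.2 kΩ.
Voltage divider: V = V_s · (88.20 / 159.2) = 15.2 × 0.5538 = 8.418 V.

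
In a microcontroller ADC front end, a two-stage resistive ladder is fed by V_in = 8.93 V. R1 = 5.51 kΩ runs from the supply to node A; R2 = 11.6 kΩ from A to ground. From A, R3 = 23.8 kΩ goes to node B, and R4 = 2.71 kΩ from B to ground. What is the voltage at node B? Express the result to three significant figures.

V_B ≈ 0.542 V

Looking into the second stage from A: R3 + R4 = 26.51 kΩ appears in parallel with R2.
R2 ‖ (R3+R4) = 8.069 kΩ.
First divider: V_A = V_in · 8.069/(5.51 + 8.069) = 5.306 V.
Then the unloaded second divider: V_B = V_A × R4/(R3+R4) = 5.306 × 0.1022 = 0.5425 V.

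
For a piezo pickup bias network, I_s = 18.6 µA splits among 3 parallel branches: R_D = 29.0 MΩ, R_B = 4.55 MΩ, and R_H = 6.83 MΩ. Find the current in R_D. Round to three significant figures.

Conductances: ΣG = 1/29.0 + 1/4.55 + 1/6.83 = 0.4007 (1/MΩ).
R_D takes the fraction G_k/ΣG = 0.03448/0.4007 = 0.08606, so I = 18.6 × 0.08606 = 1.601 µA.

I ≈ 1.60 µA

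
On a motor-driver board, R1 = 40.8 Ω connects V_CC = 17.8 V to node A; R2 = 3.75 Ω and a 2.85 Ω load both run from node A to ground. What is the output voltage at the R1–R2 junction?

V_out ≈ 0.679 V

First combine the lower leg with the load: R2 ‖ R_L = 1.619 Ω.
Then V_out = V_CC · R2'/(R1 + R2') = 17.8 × 1.619/42.42 = 0.6795 V.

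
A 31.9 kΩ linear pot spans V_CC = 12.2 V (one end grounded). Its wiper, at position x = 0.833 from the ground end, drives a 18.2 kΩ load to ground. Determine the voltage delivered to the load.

V_out ≈ 8.17 V

Lower segment x·R_p = 26.57 kΩ; upper segment (1−x)·R_p = 5.327 kΩ.
R_L loads the lower segment: effective lower R = 10.80 kΩ.
V_out = 12.2 × 10.80/(5.327 + 10.80) = 8.170 V.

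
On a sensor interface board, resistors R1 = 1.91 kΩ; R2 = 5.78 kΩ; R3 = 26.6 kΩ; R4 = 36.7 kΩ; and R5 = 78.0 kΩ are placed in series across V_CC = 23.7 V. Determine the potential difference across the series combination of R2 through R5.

Total series resistance ΣR = 1.91 + 5.78 + 26.6 + 36.7 + 78.0 = 149.0 kΩ.
R_{R2..R5} = 5.78 + 26.6 + 36.7 + 78.0 = 147.1 kΩ.
Voltage divider: V = V_CC · (147.1 / 149.0) = 23.7 × 0.9872 = 23.40 V.

V ≈ 23.4 V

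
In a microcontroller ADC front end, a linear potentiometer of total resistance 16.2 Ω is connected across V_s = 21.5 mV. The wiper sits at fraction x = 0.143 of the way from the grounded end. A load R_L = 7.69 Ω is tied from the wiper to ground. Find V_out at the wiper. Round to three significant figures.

Lower segment x·R_p = 2.317 Ω; upper segment (1−x)·R_p = 13.88 Ω.
(x·R_p) ‖ R_L = 1.780 Ω.
Then V_out = V_s · 1.780/(13.88 + 1.780) = 2.444 mV.
(Unloaded: V_out = x·V_s = 3.07 mV.)

V_out ≈ 2.44 mV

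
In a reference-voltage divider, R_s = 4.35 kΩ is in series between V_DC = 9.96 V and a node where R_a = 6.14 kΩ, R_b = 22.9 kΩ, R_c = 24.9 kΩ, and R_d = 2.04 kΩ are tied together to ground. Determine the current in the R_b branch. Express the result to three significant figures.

Equivalent of the parallel group: R_p = 1.357 kΩ.
Node voltage V_A = V_DC · R_p/(R_s + R_p) = 9.96 × 0.2378 = 2.368 V.
Branch current I = V_A/R_b = 2.368/22.9 = 0.1034 mA.

I ≈ 0.103 mA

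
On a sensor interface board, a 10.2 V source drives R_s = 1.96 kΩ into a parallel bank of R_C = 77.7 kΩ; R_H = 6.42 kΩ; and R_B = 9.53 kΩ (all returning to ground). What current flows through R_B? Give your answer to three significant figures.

I ≈ 0.697 mA

Combine the parallel branches: R_p = (1/77.7 + 1/6.42 + 1/9.53)⁻¹ = 3.655 kΩ.
Node voltage V_A = V_supply · R_p/(R_s + R_p) = 10.2 × 0.6510 = 6.640 V.
I(R_B) = V_A / R_B = 6.640/9.53 = 0.6967 mA.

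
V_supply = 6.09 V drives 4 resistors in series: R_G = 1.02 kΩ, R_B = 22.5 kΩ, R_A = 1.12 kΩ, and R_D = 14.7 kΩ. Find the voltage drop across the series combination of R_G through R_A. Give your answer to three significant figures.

Series total: ΣR = 1.02 + 22.5 + 1.12 + 14.7 = 39.34 kΩ.
R_{R_G..R_A} = 1.02 + 22.5 + 1.12 = 24.64 kΩ.
V = V_supply · R/ΣR = 6.09 × 0.6263 = 3.814 V.

V ≈ 3.81 V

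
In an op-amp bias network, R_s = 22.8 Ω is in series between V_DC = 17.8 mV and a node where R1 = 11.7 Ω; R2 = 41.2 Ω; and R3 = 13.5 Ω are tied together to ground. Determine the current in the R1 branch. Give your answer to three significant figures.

I ≈ 0.293 mA

Combine the parallel branches: R_p = (1/11.7 + 1/41.2 + 1/13.5)⁻¹ = 5.440 Ω.
V_A by voltage divider: V_A = 17.8 × 5.440/(22.8 + 5.440) = 3.429 mV.
Branch current I = V_A/R1 = 3.429/11.7 = 0.2931 mA.
(Check via current divider: I_total = 0.6303 mA; share G_k/ΣG = 0.4650 → same result.)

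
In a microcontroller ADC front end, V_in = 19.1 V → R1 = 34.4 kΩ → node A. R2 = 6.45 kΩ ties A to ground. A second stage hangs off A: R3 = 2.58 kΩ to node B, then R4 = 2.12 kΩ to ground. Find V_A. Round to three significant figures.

V_A ≈ 1.40 V

The second stage (R3 + R4 = 4.700 kΩ) loads node A in parallel with R2.
Effective lower resistance at A: R2 ‖ 4.700 = 2.719 kΩ.
First divider: V_A = V_in · 2.719/(34.4 + 2.719) = 1.399 V.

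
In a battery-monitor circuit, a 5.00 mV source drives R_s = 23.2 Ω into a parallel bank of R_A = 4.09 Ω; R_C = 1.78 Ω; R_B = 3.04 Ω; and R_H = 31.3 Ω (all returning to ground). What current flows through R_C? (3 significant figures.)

I ≈ 0.100 mA

Equivalent of the parallel group: R_p = 0.8568 Ω.
V_A by voltage divider: V_A = 5.00 × 0.8568/(23.2 + 0.8568) = 0.1781 mV.
I(R_C) = V_A / R_C = 0.1781/1.78 = 0.1000 mA.
(Equivalently: I_total = 0.2078 mA, then current-divider fraction G_k/ΣG = 0.4813.)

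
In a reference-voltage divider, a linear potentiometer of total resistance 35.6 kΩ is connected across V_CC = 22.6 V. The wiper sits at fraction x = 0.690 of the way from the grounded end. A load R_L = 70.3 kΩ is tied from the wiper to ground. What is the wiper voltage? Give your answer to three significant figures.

Split the track: R_lower = x·R_p = 24.56 kΩ, R_upper = (1−x)·R_p = 11.04 kΩ.
(x·R_p) ‖ R_L = 18.20 kΩ.
V_out = 22.6 × 18.20/(11.04 + 18.20) = 14.07 V.

V_out ≈ 14.1 V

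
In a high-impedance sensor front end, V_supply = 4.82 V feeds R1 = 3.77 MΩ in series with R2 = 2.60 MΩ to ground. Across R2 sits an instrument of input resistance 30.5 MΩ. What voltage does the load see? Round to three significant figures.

The load sits in parallel with R2, giving an effective lower resistance R2' = R2·R_L/(R2+R_L) = 2.396 MΩ.
Now apply the divider: V_out = 4.82 × 0.3886 = 1.873 V.

V_out ≈ 1.87 V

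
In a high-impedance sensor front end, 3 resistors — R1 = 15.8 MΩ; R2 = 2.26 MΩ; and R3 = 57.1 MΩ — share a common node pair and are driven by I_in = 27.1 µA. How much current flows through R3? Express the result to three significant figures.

Conductances: ΣG = 1/15.8 + 1/2.26 + 1/57.1 = 0.5233 (1/MΩ).
R3 takes the fraction G_k/ΣG = 0.01751/0.5233 = 0.03347, so I = 27.1 × 0.03347 = 0.9070 µA.

I ≈ 0.907 µA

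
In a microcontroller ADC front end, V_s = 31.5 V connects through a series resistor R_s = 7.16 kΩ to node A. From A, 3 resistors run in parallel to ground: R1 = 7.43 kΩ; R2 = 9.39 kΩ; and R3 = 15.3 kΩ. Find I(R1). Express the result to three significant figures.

Equivalent of the parallel group: R_p = 3.263 kΩ.
V_A by voltage divider: V_A = 31.5 × 3.263/(7.16 + 3.263) = 9.862 V.
I(R1) = V_A / R1 = 9.862/7.43 = 1.327 mA.

I ≈ 1.33 mA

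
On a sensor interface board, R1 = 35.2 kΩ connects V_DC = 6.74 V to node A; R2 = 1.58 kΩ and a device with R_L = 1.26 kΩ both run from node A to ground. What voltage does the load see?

R2 ‖ R_L = (1.58 × 1.26)/(1.58 + 1.26) = 0.7010 kΩ.
Now apply the divider: V_out = 6.74 × 0.01953 = 0.1316 V.
(Unloaded it would be 0.290 V; the load pulls it down.)

V_out ≈ 0.132 V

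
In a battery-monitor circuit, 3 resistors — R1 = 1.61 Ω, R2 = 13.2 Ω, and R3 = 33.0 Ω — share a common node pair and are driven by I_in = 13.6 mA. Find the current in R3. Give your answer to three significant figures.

I ≈ 0.567 mA

ΣG = 1/1.61 + 1/13.2 + 1/33.0 = 0.7272.
Current divider: I(R3) = I_in · G_k/ΣG = 13.6 × (0.03030/0.7272) = 13.6 × 0.04167 = 0.5667 mA.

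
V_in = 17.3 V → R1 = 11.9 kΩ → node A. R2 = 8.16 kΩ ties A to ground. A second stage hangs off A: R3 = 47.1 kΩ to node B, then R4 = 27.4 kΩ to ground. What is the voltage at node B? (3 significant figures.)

V_B ≈ 2.43 V

Node A sees R2 in parallel with the series input of stage 2, R3 + R4 = 74.50 kΩ.
Effective lower resistance at A: R2 ‖ 74.50 = 7.354 kΩ.
So V_A = 17.3 × 0.3820 = 6.608 V.
Stage 2 is unloaded, so V_B = V_A · R4/(R3+R4) = 6.608 × 27.4/74.50 = 2.430 V.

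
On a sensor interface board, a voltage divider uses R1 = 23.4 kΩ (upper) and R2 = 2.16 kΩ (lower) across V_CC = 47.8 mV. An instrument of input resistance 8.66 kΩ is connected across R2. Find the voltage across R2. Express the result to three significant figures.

V_out ≈ 3.29 mV

The load sits in parallel with R2, giving an effective lower resistance R2' = R2·R_L/(R2+R_L) = 1.729 kΩ.
Then V_out = V_CC · R2'/(R1 + R2') = 47.8 × 1.729/25.13 = 3.289 mV.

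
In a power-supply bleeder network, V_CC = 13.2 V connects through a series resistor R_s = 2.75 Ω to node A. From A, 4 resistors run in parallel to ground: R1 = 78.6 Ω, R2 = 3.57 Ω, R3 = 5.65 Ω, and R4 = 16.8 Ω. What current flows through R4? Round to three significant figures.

Combine the parallel branches: R_p = (1/78.6 + 1/3.57 + 1/5.65 + 1/16.8)⁻¹ = 1.889 Ω.
V_A = 13.2 × 1.889/4.639 = 5.375 V.
Branch current I = V_A/R4 = 5.375/16.8 = 0.3200 A.

I ≈ 0.320 A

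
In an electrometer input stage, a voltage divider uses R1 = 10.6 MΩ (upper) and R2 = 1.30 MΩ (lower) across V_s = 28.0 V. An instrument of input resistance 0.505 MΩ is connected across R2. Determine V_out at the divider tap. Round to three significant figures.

V_out ≈ 0.929 V

First combine the lower leg with the load: R2 ‖ R_L = 0.3637 MΩ.
Now apply the divider: V_out = 28.0 × 0.03317 = 0.9289 V.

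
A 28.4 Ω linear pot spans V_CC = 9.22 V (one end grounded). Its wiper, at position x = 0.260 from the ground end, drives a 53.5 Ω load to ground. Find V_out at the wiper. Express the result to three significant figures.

V_out ≈ 2.18 V

Split the track: R_lower = x·R_p = 7.384 Ω, R_upper = (1−x)·R_p = 21.02 Ω.
Lower segment in parallel with the load: 7.384 ‖ 53.5 = 6.488 Ω.
V_out = 9.22 × 6.488/(21.02 + 6.488) = 2.175 V.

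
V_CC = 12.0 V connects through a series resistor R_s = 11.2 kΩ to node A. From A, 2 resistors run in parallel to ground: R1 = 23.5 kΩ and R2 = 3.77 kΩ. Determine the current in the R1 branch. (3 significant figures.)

I ≈ 0.115 mA

Combine the parallel branches: R_p = (1/23.5 + 1/3.77)⁻¹ = 3.249 kΩ.
V_A = 12.0 × 3.249/14.45 = 2.698 V.
Branch current I = V_A/R1 = 2.698/23.5 = 0.1148 mA.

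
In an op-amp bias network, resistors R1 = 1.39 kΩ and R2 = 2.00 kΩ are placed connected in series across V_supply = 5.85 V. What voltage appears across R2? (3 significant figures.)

ΣR = 1.39 + 2.00 = 3.390 kΩ.
By the voltage-divider rule, V = 5.85 × 2.000/3.390 = 3.451 V.

V ≈ 3.45 V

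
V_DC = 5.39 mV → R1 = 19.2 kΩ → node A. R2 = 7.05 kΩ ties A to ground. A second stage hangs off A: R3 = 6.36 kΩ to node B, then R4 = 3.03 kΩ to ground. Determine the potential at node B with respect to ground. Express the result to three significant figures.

V_B ≈ 0.302 mV

Node A sees R2 in parallel with the series input of stage 2, R3 + R4 = 9.390 kΩ.
R2 ‖ (R3+R4) = 4.027 kΩ.
So V_A = 5.39 × 0.1734 = 0.9344 mV.
Then the unloaded second divider: V_B = V_A × R4/(R3+R4) = 0.9344 × 0.3227 = 0.3015 mV.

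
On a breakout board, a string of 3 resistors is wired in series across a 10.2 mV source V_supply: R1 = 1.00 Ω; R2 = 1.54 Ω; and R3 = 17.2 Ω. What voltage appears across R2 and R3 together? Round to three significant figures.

V ≈ 9.68 mV

Series total: ΣR = 1.00 + 1.54 + 17.2 = 19.74 Ω.
R_{R2..R3} = 1.54 + 17.2 = 18.74 Ω.
V = V_supply · R/ΣR = 10.2 × 0.9493 = 9.683 mV.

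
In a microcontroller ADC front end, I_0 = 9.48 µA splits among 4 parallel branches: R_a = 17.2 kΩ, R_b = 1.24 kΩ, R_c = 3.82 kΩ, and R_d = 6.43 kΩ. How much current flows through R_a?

I ≈ 0.430 µA

Total conductance ΣG = 1/17.2 + 1/1.24 + 1/3.82 + 1/6.43 = 1.282 (units of 1/kΩ).
By the current-divider rule, I = I_0 · G_k/ΣG = 9.48 × 0.04535 = 0.4300 µA.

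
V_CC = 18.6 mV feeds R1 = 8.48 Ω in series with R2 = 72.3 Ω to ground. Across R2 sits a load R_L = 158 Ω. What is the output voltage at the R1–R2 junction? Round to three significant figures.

V_out ≈ 15.9 mV

The load sits in parallel with R2, giving an effective lower resistance R2' = R2·R_L/(R2+R_L) = 49.60 Ω.
Now apply the divider: V_out = 18.6 × 0.8540 = 15.88 mV.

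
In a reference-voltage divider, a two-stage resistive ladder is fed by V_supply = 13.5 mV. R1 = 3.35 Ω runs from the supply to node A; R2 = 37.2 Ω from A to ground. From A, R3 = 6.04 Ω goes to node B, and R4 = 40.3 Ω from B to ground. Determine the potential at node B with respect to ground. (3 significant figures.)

Node A sees R2 in parallel with the series input of stage 2, R3 + R4 = 46.34 Ω.
R2 ‖ (R3+R4) = 20.64 Ω.
So V_A = 13.5 × 0.8603 = 11.61 mV.
Stage 2 is unloaded, so V_B = V_A · R4/(R3+R4) = 11.61 × 40.3/46.34 = 10.10 mV.

V_B ≈ 10.1 mV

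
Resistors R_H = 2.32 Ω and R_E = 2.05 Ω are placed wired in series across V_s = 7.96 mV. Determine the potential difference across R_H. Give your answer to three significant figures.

V ≈ 4.23 mV

Total series resistance ΣR = 2.32 + 2.05 = 4.370 Ω.
V = V_s · R/ΣR = 7.96 × 0.5309 = 4.226 mV.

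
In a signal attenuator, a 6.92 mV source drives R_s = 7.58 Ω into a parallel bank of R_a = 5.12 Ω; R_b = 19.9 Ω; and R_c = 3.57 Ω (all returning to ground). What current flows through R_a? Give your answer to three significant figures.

Parallel bank: R_p = 1/(1/5.12 + 1/19.9 + 1/3.57) = 1.902 Ω.
Node voltage V_A = V_DC · R_p/(R_s + R_p) = 6.92 × 0.2006 = 1.388 mV.
Branch current I = V_A/R_a = 1.388/5.12 = 0.2711 mA.

I ≈ 0.271 mA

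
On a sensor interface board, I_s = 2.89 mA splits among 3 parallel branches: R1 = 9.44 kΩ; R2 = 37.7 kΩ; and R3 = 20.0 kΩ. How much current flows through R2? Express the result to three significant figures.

Total conductance ΣG = 1/9.44 + 1/37.7 + 1/20.0 = 0.1825 (units of 1/kΩ).
Current divider: I(R2) = I_s · G_k/ΣG = 2.89 × (0.02653/0.1825) = 2.89 × 0.1454 = 0.4201 mA.

I ≈ 0.420 mA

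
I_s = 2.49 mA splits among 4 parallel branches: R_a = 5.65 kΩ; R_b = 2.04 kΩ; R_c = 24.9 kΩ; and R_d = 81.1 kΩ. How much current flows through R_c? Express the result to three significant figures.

Conductances: ΣG = 1/5.65 + 1/2.04 + 1/24.9 + 1/81.1 = 0.7197 (1/kΩ).
Current divider: I(R_c) = I_s · G_k/ΣG = 2.49 × (0.04016/0.7197) = 2.49 × 0.05580 = 0.1390 mA.

I ≈ 0.139 mA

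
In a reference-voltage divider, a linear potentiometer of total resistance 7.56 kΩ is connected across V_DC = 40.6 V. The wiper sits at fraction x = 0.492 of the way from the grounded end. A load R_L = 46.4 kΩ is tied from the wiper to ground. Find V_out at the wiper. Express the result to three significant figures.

V_out ≈ 19.2 V

Lower segment x·R_p = 3.720 kΩ; upper segment (1−x)·R_p = 3.840 kΩ.
(x·R_p) ‖ R_L = 3.443 kΩ.
Then V_out = V_DC · 3.443/(3.840 + 3.443) = 19.19 V.
(Unloaded: V_out = x·V_DC = 20.0 V.)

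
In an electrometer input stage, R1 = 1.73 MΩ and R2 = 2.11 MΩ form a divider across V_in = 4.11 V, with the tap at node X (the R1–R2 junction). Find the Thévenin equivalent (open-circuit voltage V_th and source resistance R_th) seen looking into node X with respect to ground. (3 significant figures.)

V_th ≈ 2.26 V, R_th ≈ 0.951 MΩ

With X open, the divider is unloaded: V_th = 4.11 × 2.11/3.840 = 2.258 V.
With V_in suppressed (replaced by a short), R_th = R1 ‖ R2 = (1.730 × 2.11)/(1.730 + 2.11) = 0.9506 MΩ.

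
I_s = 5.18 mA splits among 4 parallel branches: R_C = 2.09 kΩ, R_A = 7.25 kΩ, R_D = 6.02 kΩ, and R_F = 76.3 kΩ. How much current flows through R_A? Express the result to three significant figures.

ΣG = 1/2.09 + 1/7.25 + 1/6.02 + 1/76.3 = 0.7956.
Current divider: I(R_A) = I_s · G_k/ΣG = 5.18 × (0.1379/0.7956) = 5.18 × 0.1734 = 0.8980 mA.

I ≈ 0.898 mA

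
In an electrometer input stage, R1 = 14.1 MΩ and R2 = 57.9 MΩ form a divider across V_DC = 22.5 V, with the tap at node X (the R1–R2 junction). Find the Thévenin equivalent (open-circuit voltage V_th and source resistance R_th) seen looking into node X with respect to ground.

V_th ≈ 18.1 V, R_th ≈ 11.3 MΩ

Open-circuit (no load on X): V_th = V_DC · R2/(R1 + R2) = 22.5 × 57.9/(14.10 + 57.9) = 18.09 V.
Looking into X with the source shorted: R_th = R1·R2/(R1+R2) = 14.10 × 57.9/72.00 = 11.34 MΩ.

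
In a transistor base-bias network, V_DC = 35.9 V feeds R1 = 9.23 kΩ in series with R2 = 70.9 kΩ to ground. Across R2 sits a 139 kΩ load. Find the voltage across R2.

V_out ≈ 30.0 V

The load sits in parallel with R2, giving an effective lower resistance R2' = R2·R_L/(R2+R_L) = 46.95 kΩ.
Now apply the divider: V_out = 35.9 × 0.8357 = 30.00 V.
(Unloaded it would be 31.8 V; the load pulls it down.)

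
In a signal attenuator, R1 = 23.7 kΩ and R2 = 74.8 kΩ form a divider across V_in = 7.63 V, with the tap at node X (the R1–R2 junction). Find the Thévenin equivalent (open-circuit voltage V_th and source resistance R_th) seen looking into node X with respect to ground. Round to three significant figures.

With X open, the divider is unloaded: V_th = 7.63 × 74.8/98.50 = 5.794 V.
Zeroing V_in shorts the top of R1 to ground, so R_th = R1 ‖ R2 = 18.00 kΩ.

V_th ≈ 5.79 V, R_th ≈ 18.0 kΩ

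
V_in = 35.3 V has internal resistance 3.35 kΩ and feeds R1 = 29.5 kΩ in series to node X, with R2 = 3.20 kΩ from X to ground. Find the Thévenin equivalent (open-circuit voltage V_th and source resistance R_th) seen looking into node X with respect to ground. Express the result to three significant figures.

V_th ≈ 3.13 V, R_th ≈ 2.92 kΩ

R1' = 3.35 + 29.5 = 32.85 kΩ (source resistance + R1).
Open-circuit (no load on X): V_th = V_in · R2/(R1' + R2) = 35.3 × 3.20/(32.85 + 3.20) = 3.133 V.
With V_in suppressed (replaced by a short), R_th = R1' ‖ R2 = (32.85 × 3.20)/(32.85 + 3.20) = 2.916 kΩ.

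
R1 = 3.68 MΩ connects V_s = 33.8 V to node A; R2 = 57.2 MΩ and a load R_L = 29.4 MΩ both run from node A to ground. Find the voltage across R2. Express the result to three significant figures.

V_out ≈ 28.4 V

R2 ‖ R_L = (57.2 × 29.4)/(57.2 + 29.4) = 19.42 MΩ.
Voltage divider with the loaded lower leg: V_out = 33.8 × 19.42/(3.68 + 19.42) = 33.8 × 0.8407 = 28.42 V.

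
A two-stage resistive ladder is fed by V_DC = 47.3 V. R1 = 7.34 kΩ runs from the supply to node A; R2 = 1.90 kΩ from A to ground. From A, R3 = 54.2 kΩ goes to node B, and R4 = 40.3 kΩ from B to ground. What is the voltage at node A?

V_A ≈ 9.57 V

Node A sees R2 in parallel with the series input of stage 2, R3 + R4 = 94.50 kΩ.
Effective lower resistance at A: R2 ‖ 94.50 = 1.863 kΩ.
V_A = 47.3 × 1.863/(7.34 + 1.863) = 9.573 V.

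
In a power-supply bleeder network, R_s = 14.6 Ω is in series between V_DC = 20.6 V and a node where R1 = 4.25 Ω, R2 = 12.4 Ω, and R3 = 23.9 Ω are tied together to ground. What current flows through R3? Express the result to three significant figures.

I ≈ 0.138 A

Parallel bank: R_p = 1/(1/4.25 + 1/12.4 + 1/23.9) = 2.795 Ω.
V_A = 20.6 × 2.795/17.40 = 3.310 V.
I(R3) = V_A / R3 = 3.310/23.9 = 0.1385 A.
(Check via current divider: I_total = 1.184 A; share G_k/ΣG = 0.1169 → same result.)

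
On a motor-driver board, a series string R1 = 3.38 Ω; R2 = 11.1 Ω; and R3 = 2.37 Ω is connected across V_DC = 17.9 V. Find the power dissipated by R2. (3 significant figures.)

The common current is I = 17.9/16.85 = 1.062 A.
P = I²R = 1.129 × 11.1 = 12.53 W.

P ≈ 12.5 W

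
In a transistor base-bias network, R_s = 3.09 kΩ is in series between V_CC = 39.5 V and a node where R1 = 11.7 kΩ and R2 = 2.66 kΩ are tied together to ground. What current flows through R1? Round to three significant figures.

I ≈ 1.39 mA

Combine the parallel branches: R_p = (1/11.7 + 1/2.66)⁻¹ = 2.167 kΩ.
Node voltage V_A = V_CC · R_p/(R_s + R_p) = 39.5 × 0.4122 = 16.28 V.
Branch current I = V_A/R1 = 16.28/11.7 = 1.392 mA.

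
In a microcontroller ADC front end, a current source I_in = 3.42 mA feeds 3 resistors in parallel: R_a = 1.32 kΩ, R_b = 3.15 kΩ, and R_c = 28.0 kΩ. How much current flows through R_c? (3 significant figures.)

I ≈ 0.110 mA

Total conductance ΣG = 1/1.32 + 1/3.15 + 1/28.0 = 1.111 (units of 1/kΩ).
By the current-divider rule, I = I_in · G_k/ΣG = 3.42 × 0.03215 = 0.1100 mA.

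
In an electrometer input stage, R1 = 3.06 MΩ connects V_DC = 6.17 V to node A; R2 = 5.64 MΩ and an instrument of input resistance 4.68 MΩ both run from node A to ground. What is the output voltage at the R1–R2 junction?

First combine the lower leg with the load: R2 ‖ R_L = 2.558 MΩ.
Now apply the divider: V_out = 6.17 × 0.4553 = 2.809 V.
(Unloaded it would be 4.00 V; the load pulls it down.)

V_out ≈ 2.81 V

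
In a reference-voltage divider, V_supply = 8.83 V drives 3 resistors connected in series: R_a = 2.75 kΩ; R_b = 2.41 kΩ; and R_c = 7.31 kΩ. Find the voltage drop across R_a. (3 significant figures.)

ΣR = 2.75 + 2.41 + 7.31 = 12.47 kΩ.
Voltage divider: V = V_supply · (2.750 / 12.47) = 8.83 × 0.2205 = 1.947 V.

V ≈ 1.95 V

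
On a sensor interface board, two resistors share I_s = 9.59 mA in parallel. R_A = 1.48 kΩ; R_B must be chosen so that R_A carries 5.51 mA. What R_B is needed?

R_B ≈ 2.00 kΩ

Two-branch current divider: I_A = I_s · R_B/(R_A + R_B).
5.51/9.59 = R_B/(R_A + R_B) → R_B = R_A · (0.5746)/(1 − 0.5746) = 1.48 × 1.350 = 1.999 kΩ.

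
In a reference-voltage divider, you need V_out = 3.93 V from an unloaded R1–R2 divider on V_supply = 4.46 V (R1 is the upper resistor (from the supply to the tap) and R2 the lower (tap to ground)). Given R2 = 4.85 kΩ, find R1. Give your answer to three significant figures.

R1 ≈ 0.654 kΩ

V_out/V_supply = R2/(R1+R2) = 0.8812.
R1 = R2·(1/k − 1) = 4.85 × 0.1349 = 0.6541 kΩ.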